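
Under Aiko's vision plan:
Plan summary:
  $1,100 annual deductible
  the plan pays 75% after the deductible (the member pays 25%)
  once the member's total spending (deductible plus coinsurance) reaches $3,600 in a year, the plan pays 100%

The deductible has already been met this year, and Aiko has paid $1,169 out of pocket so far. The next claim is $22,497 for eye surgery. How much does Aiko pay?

The deductible is already satisfied, so the full bill goes to coinsurance.
Coinsurance: $22,497 × 25% = $5,624.25.
Adding $5,624.25 to the $1,169 already spent would give $6,793.25, which exceeds the $3,600 cap; the member pays just $3,600 − $1,169 = $2,431.

$2,431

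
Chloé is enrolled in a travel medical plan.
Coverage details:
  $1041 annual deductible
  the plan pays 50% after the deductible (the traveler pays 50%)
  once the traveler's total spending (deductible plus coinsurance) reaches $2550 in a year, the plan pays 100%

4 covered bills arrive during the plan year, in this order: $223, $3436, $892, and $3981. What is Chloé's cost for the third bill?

Bill 1, $223: all of it applies to the deductible. Cost to traveler: $223. OOP to date $223.
Bill 2, $3436: $818 to deductible, leaving $2618; traveler's 50% is $1309. Traveler pays $2127; OOP now $2350.
Bill 3, $892: 50% coinsurance on $892 = $446. That would push OOP to $2796, over the $2550 cap, so traveler pays $2550 − $2350 = $200.

$200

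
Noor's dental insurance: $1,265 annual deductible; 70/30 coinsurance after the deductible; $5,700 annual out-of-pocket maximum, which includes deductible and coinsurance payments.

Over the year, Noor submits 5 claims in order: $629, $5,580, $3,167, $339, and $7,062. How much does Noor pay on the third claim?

Bill 1, $629: fully absorbed by the deductible. Patient owes $629 (running OOP $629).
Bill 2, $5,580: deductible takes $636, $4,944 remains; patient's 30% is $1,483.20. Patient pays $2,119.20; OOP now $2,748.20.
Bill 3, $3,167: deductible met; 30% of $3,167 = $950.10. Cost to patient: $950.10. OOP to date $3,698.30.

$950.10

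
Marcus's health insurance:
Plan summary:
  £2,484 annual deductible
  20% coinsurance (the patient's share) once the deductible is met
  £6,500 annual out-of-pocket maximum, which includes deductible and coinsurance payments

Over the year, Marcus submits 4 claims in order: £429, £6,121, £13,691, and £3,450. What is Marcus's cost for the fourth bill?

£464.60

Bill 1, £429: fully absorbed by the deductible. Patient owes £429 (running OOP £429).
Bill 2, £6,121: £2,055 finishes the deductible; £4,066 goes to coinsurance; 20% of £4,066 = £813.20. Patient pays £2,868.20; OOP now £3,297.20.
Bill 3, £13,691: deductible already satisfied, so patient's share is 20% × £13,691 = £2,738.20. Patient pays £2,738.20; OOP now £6,035.40.
Bill 4, £3,450: deductible met; 20% of £3,450 = £690. That would push OOP to £6,725.40, over the £6,500 cap, so patient pays £6,500 − £6,035.40 = £464.60.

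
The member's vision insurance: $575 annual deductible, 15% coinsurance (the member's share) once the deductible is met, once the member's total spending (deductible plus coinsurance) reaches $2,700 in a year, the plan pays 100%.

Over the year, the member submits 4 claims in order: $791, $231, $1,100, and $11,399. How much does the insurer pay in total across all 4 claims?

$11,004.10

Claim 1 ($791): deductible takes $575, $216 remains; 15% of $216 = $32.40. Member owes $607.40 (running OOP $607.40). Plan pays $791 − $607.40 = $183.60.
Claim 2 ($231): deductible already satisfied, so member's share is 15% × $231 = $34.65. Member owes $34.65 (running OOP $642.05). Insurer: $231 − $34.65 = $196.35.
Claim 3 ($1,100): 15% coinsurance on $1,100 = $165. Cost to member: $165. OOP to date $807.05. Insurer: $1,100 − $165 = $935.
Claim 4 ($11,399): deductible already satisfied, so member's share is 15% × $11,399 = $1,709.85. Cost to member: $1,709.85. OOP to date $2,516.90. Plan pays $11,399 − $1,709.85 = $9,689.15.
Insurer total = bills − member's total = $13,521 − $2,516.90 = $11,004.10.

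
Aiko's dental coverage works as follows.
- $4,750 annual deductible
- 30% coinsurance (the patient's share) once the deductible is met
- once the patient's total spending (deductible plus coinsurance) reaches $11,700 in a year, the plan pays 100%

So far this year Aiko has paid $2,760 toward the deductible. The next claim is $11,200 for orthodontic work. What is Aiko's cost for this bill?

$4,753

$2,760 of the $4,750 deductible is already met, leaving $1,990.
After the $1,990 deductible portion, $11,200 − $1,990 = $9,210 is subject to coinsurance.
Patient's 30% share of $9,210 is $2,763.
That puts the patient's cost at $1,990 + $2,763 = $4,753 before any cap.
Total out-of-pocket so far would be $2,760 + $4,753 = $7,513, below the $11,700 cap — no reduction.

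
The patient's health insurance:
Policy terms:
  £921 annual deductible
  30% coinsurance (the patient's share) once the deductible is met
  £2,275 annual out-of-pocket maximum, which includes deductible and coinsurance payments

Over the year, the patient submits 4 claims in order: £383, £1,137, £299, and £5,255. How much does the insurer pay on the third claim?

Bill 1, £383: fully absorbed by the deductible. Patient owes £383 (running OOP £383). Insurer: £383 − £383 = £0.
Bill 2, £1,137: £538 to deductible, leaving £599; coinsurance £599 × 30% = £179.70. Patient owes £717.70 (running OOP £1,100.70). Plan pays £1,137 − £717.70 = £419.30.
Bill 3, £299: 30% coinsurance on £299 = £89.70. Patient pays £89.70; OOP now £1,190.40. Plan pays £299 − £89.70 = £209.30.

£209.30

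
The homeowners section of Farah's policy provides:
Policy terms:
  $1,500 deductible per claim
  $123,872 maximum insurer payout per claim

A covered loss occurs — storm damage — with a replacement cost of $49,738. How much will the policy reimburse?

After the deductible, $49,738 − $1,500 = $48,238 remains.
That's under the $123,872 cap, so the insurer reimburses the full $48,238.

$48,238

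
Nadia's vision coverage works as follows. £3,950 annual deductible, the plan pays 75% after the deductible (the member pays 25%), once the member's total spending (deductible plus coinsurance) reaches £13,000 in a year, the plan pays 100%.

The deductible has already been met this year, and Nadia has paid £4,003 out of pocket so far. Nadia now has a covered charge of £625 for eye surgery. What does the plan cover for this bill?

£468.75

The deductible is already satisfied, so the full bill goes to coinsurance.
Coinsurance: £625 × 25% = £156.25.
Year-to-date out-of-pocket becomes £4,003 + £156.25 = £4,159.25, still under the £13,000 maximum, so no cap applies.
The insurer covers the remainder: £625 − £156.25 = £468.75.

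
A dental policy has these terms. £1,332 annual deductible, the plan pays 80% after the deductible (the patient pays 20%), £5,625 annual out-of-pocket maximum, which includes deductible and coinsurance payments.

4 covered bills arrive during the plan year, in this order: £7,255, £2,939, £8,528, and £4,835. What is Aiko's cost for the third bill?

£1,705.60

#1 (£7,255): deductible takes £1,332, £5,923 remains; patient's 20% is £1,184.60. Cost to patient: £2,516.60. OOP to date £2,516.60.
#2 (£2,939): deductible already satisfied, so patient's share is 20% × £2,939 = £587.80. Patient pays £587.80; OOP now £3,104.40.
#3 (£8,528): deductible already satisfied, so patient's share is 20% × £8,528 = £1,705.60. Cost to patient: £1,705.60. OOP to date £4,810.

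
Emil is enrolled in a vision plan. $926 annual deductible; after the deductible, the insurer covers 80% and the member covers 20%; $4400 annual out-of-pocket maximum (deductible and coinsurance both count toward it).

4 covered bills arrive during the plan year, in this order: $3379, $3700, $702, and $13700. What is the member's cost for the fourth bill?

Claim 1 ($3379): $926 finishes the deductible; $2453 goes to coinsurance; 20% of $2453 = $490.60. Cost to member: $1416.60. OOP to date $1416.60.
Claim 2 ($3700): deductible met; 20% of $3700 = $740. Member owes $740 (running OOP $2156.60).
Claim 3 ($702): deductible already satisfied, so member's share is 20% × $702 = $140.40. Member pays $140.40; OOP now $2297.
Claim 4 ($13700): 20% coinsurance on $13700 = $2740. OOP would hit $5037 > $4400, so the cap limits the member to $4400 − $2297 = $2103.

$2103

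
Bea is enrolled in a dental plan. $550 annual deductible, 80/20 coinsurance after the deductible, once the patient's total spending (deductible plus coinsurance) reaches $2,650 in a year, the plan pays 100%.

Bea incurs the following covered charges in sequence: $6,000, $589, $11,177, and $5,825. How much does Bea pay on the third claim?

Claim 1 — $6,000: deductible takes $550, $5,450 remains; 20% of $5,450 = $1,090. Cost to patient: $1,640. OOP to date $1,640.
Claim 2 — $589: 20% coinsurance on $589 = $117.80. Cost to patient: $117.80. OOP to date $1,757.80.
Claim 3 — $11,177: deductible met; 20% of $11,177 = $2,235.40. That would push OOP to $3,993.20, over the $2,650 cap, so patient pays $2,650 − $1,757.80 = $892.20.

$892.20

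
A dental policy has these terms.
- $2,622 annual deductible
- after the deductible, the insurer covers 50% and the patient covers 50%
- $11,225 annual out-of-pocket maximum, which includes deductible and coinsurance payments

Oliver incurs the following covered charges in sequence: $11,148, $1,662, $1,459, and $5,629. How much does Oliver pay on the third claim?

Claim 1 — $11,148: deductible takes $2,622, $8,526 remains; 50% of $8,526 = $4,263. Cost to patient: $6,885. OOP to date $6,885.
Claim 2 — $1,662: deductible met; 50% of $1,662 = $831. Patient pays $831; OOP now $7,716.
Claim 3 — $1,459: deductible already satisfied, so patient's share is 50% × $1,459 = $729.50. Patient pays $729.50; OOP now $8,445.50.

$729.50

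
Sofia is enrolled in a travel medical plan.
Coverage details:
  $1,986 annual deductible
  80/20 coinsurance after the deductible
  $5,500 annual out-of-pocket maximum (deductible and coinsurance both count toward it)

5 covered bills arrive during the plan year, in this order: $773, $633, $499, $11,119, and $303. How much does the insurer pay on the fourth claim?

$8,830.40

#1 ($773): entire amount goes to the deductible. Cost to traveler: $773. OOP to date $773. Insurer: $773 − $773 = $0.
#2 ($633): all of it applies to the deductible. Cost to traveler: $633. OOP to date $1,406. Plan pays $633 − $633 = $0.
#3 ($499): all of it applies to the deductible. Cost to traveler: $499. OOP to date $1,905. Insurer: $499 − $499 = $0.
#4 ($11,119): deductible takes $81, $11,038 remains; coinsurance $11,038 × 20% = $2,207.60. Traveler pays $2,288.60; OOP now $4,193.60. Plan pays $11,119 − $2,288.60 = $8,830.40.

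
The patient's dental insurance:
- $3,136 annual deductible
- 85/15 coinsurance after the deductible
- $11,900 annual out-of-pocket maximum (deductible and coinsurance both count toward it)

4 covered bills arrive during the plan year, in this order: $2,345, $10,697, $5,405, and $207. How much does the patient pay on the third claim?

Claim 1 ($2,345): all of it applies to the deductible. Patient owes $2,345 (running OOP $2,345).
Claim 2 ($10,697): $791 to deductible, leaving $9,906; coinsurance $9,906 × 15% = $1,485.90. Patient pays $2,276.90; OOP now $4,621.90.
Claim 3 ($5,405): deductible already satisfied, so patient's share is 15% × $5,405 = $810.75. Patient pays $810.75; OOP now $5,432.65.

$810.75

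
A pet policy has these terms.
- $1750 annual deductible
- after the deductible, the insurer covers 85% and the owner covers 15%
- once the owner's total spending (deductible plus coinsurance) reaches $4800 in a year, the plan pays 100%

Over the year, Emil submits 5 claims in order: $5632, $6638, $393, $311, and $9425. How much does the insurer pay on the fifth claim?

$8058.60

Bill 1, $5632: $1750 to deductible, leaving $3882; owner's 15% is $582.30. Owner pays $2332.30; OOP now $2332.30. Plan pays $5632 − $2332.30 = $3299.70.
Bill 2, $6638: 15% coinsurance on $6638 = $995.70. Owner pays $995.70; OOP now $3328. Insurer: $6638 − $995.70 = $5642.30.
Bill 3, $393: 15% coinsurance on $393 = $58.95. Owner pays $58.95; OOP now $3386.95. Plan pays $393 − $58.95 = $334.05.
Bill 4, $311: 15% coinsurance on $311 = $46.65. Owner owes $46.65 (running OOP $3433.60). Plan pays $311 − $46.65 = $264.35.
Bill 5, $9425: deductible met; 15% of $9425 = $1413.75. That would push OOP to $4847.35, over the $4800 cap, so owner pays $4800 − $3433.60 = $1366.40. Plan pays $9425 − $1366.40 = $8058.60.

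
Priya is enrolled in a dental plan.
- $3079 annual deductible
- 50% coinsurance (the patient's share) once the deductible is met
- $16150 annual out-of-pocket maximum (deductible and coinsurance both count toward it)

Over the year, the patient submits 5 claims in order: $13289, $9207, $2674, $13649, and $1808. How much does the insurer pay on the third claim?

$1337

Claim 1 ($13289): $3079 to deductible, leaving $10210; patient's 50% is $5105. Patient pays $8184; OOP now $8184. Insurer: $13289 − $8184 = $5105.
Claim 2 ($9207): deductible already satisfied, so patient's share is 50% × $9207 = $4603.50. Cost to patient: $4603.50. OOP to date $12787.50. Insurer: $9207 − $4603.50 = $4603.50.
Claim 3 ($2674): deductible already satisfied, so patient's share is 50% × $2674 = $1337. Patient pays $1337; OOP now $14124.50. Insurer: $2674 − $1337 = $1337.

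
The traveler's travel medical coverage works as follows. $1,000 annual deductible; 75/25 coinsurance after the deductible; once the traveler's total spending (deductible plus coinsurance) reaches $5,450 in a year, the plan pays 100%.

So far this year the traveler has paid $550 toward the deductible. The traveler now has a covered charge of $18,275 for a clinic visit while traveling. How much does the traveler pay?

Deductible still to meet: $1,000 − $550 = $450.
After the $450 deductible portion, $18,275 − $450 = $17,825 is subject to coinsurance.
Traveler's 25% share of $17,825 is $4,456.25.
That puts the traveler's cost at $450 + $4,456.25 = $4,906.25 before any cap.
Adding $4,906.25 to the $550 already spent would give $5,456.25, which exceeds the $5,450 cap; the traveler pays just $5,450 − $550 = $4,900.

$4,900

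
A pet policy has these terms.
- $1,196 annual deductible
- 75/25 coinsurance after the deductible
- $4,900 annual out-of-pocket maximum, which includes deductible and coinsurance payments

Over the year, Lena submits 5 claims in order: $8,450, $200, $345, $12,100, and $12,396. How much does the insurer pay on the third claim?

$258.75

#1 ($8,450): deductible takes $1,196, $7,254 remains; 25% of $7,254 = $1,813.50. Owner pays $3,009.50; OOP now $3,009.50. Plan pays $8,450 − $3,009.50 = $5,440.50.
#2 ($200): deductible met; 25% of $200 = $50. Cost to owner: $50. OOP to date $3,059.50. Plan pays $200 − $50 = $150.
#3 ($345): 25% coinsurance on $345 = $86.25. Cost to owner: $86.25. OOP to date $3,145.75. Insurer: $345 − $86.25 = $258.75.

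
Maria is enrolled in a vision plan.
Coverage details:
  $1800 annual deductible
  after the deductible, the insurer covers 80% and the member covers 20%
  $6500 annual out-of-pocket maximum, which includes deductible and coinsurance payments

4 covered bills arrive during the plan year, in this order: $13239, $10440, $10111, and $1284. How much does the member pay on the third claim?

$324.20

Bill 1, $13239: deductible takes $1800, $11439 remains; coinsurance $11439 × 20% = $2287.80. Cost to member: $4087.80. OOP to date $4087.80.
Bill 2, $10440: deductible already satisfied, so member's share is 20% × $10440 = $2088. Member pays $2088; OOP now $6175.80.
Bill 3, $10111: deductible met; 20% of $10111 = $2022.20. Adding that to $6175.80 gives $8198, past the $6500 cap; member pays only $6500 − $6175.80 = $324.20.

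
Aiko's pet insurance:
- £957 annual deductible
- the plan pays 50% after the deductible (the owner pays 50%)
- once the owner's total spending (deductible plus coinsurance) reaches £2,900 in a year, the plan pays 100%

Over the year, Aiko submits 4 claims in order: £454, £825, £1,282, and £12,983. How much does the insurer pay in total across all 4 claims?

£12,644

Claim 1 — £454: all of it applies to the deductible. Owner pays £454; OOP now £454. Insurer: £454 − £454 = £0.
Claim 2 — £825: £503 to deductible, leaving £322; 50% of £322 = £161. Cost to owner: £664. OOP to date £1,118. Insurer: £825 − £664 = £161.
Claim 3 — £1,282: deductible met; 50% of £1,282 = £641. Cost to owner: £641. OOP to date £1,759. Plan pays £1,282 − £641 = £641.
Claim 4 — £12,983: deductible met; 50% of £12,983 = £6,491.50. That would push OOP to £8,250.50, over the £2,900 cap, so owner pays £2,900 − £1,759 = £1,141. Plan pays £12,983 − £1,141 = £11,842.
Insurer total = bills − owner's total = £15,544 − £2,900 = £12,644.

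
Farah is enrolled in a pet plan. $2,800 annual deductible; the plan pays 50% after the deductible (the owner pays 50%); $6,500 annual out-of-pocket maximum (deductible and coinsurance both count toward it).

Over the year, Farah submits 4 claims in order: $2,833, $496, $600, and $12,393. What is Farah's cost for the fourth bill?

Claim 1 — $2,833: $2,800 to deductible, leaving $33; owner's 50% is $16.50. Owner owes $2,816.50 (running OOP $2,816.50).
Claim 2 — $496: deductible already satisfied, so owner's share is 50% × $496 = $248. Owner owes $248 (running OOP $3,064.50).
Claim 3 — $600: 50% coinsurance on $600 = $300. Owner pays $300; OOP now $3,364.50.
Claim 4 — $12,393: deductible met; 50% of $12,393 = $6,196.50. Adding that to $3,364.50 gives $9,561, past the $6,500 cap; owner pays only $6,500 − $3,364.50 = $3,135.50.

$3,135.50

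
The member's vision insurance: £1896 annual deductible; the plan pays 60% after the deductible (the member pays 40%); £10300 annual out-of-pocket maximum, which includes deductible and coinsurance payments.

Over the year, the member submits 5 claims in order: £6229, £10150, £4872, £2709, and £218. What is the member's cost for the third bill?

£1948.80

Bill 1, £6229: £1896 to deductible, leaving £4333; 40% of £4333 = £1733.20. Cost to member: £3629.20. OOP to date £3629.20.
Bill 2, £10150: deductible met; 40% of £10150 = £4060. Member owes £4060 (running OOP £7689.20).
Bill 3, £4872: deductible already satisfied, so member's share is 40% × £4872 = £1948.80. Cost to member: £1948.80. OOP to date £9638.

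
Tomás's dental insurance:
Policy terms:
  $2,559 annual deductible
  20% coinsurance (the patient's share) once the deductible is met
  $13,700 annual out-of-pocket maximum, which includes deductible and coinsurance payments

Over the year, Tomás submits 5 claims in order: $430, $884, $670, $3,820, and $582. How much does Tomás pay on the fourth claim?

Claim 1 — $430: all of it applies to the deductible. Patient pays $430; OOP now $430.
Claim 2 — $884: fully absorbed by the deductible. Patient owes $884 (running OOP $1,314).
Claim 3 — $670: all of it applies to the deductible. Patient pays $670; OOP now $1,984.
Claim 4 — $3,820: deductible takes $575, $3,245 remains; patient's 20% is $649. Patient pays $1,224; OOP now $3,208.

$1,224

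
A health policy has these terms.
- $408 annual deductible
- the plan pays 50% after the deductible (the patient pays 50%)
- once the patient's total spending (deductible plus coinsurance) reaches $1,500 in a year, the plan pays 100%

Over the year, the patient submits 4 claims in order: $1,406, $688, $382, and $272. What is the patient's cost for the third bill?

$191

Bill 1, $1,406: deductible takes $408, $998 remains; patient's 50% is $499. Patient owes $907 (running OOP $907).
Bill 2, $688: deductible met; 50% of $688 = $344. Patient pays $344; OOP now $1,251.
Bill 3, $382: deductible already satisfied, so patient's share is 50% × $382 = $191. Patient owes $191 (running OOP $1,442).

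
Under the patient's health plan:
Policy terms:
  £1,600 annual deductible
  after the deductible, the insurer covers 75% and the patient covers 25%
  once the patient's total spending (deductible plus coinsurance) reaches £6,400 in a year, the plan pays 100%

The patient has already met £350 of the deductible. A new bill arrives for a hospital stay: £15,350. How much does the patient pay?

£350 of the £1,600 deductible is already met, leaving £1,250.
After the £1,250 deductible portion, £15,350 − £1,250 = £14,100 is subject to coinsurance.
Coinsurance: £14,100 × 25% = £3,525.
That puts the patient's cost at £1,250 + £3,525 = £4,775 before any cap.
Year-to-date out-of-pocket becomes £350 + £4,775 = £5,125, still under the £6,400 maximum, so no cap applies.

£4,775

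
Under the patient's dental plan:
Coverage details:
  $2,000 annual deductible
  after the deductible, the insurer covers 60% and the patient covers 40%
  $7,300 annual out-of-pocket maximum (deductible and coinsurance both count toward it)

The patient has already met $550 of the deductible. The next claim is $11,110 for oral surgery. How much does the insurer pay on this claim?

Deductible still to meet: $2,000 − $550 = $1,450.
The remaining $9,660 (= $11,110 − $1,450) moves to coinsurance.
Patient's 40% share of $9,660 is $3,864.
So the patient owes $1,450 + $3,864 = $5,314 before any cap.
Year-to-date out-of-pocket becomes $550 + $5,314 = $5,864, still under the $7,300 maximum, so no cap applies.
The insurer covers the remainder: $11,110 − $5,314 = $5,796.

$5,796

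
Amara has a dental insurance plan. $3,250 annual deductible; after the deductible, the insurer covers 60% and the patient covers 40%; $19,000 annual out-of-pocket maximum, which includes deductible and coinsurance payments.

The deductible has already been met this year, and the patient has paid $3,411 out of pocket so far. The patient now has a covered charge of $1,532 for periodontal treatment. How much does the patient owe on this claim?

$612.80

With the deductible met, the entire $1,532 is subject to coinsurance.
Coinsurance: $1,532 × 40% = $612.80.
Total out-of-pocket so far would be $3,411 + $612.80 = $4,023.80, below the $19,000 cap — no reduction.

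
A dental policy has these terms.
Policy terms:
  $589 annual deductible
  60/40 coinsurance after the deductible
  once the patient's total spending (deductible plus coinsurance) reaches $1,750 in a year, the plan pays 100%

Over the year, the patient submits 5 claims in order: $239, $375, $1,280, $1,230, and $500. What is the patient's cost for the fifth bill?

$147

Claim 1 ($239): entire amount goes to the deductible. Patient owes $239 (running OOP $239).
Claim 2 ($375): deductible takes $350, $25 remains; 40% of $25 = $10. Patient owes $360 (running OOP $599).
Claim 3 ($1,280): deductible met; 40% of $1,280 = $512. Cost to patient: $512. OOP to date $1,111.
Claim 4 ($1,230): deductible already satisfied, so patient's share is 40% × $1,230 = $492. Cost to patient: $492. OOP to date $1,603.
Claim 5 ($500): deductible already satisfied, so patient's share is 40% × $500 = $200. That would push OOP to $1,803, over the $1,750 cap, so patient pays $1,750 − $1,603 = $147.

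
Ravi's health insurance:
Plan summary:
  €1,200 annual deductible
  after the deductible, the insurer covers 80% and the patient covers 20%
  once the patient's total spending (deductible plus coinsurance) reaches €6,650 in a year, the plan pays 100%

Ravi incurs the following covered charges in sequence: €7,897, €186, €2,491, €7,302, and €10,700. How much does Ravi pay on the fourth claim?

Claim 1 (€7,897): €1,200 to deductible, leaving €6,697; patient's 20% is €1,339.40. Patient owes €2,539.40 (running OOP €2,539.40).
Claim 2 (€186): 20% coinsurance on €186 = €37.20. Cost to patient: €37.20. OOP to date €2,576.60.
Claim 3 (€2,491): deductible already satisfied, so patient's share is 20% × €2,491 = €498.20. Patient pays €498.20; OOP now €3,074.80.
Claim 4 (€7,302): deductible met; 20% of €7,302 = €1,460.40. Patient pays €1,460.40; OOP now €4,535.20.

€1,460.40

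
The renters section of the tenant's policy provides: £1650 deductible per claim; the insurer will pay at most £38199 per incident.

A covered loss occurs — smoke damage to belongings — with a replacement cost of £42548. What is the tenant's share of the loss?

£4349

After the deductible, £42548 − £1650 = £40898 remains.
The £38199 per-incident cap binds; insurer pays £38199.
Tenant's share is the uncovered remainder: £42548 − £38199 = £4349.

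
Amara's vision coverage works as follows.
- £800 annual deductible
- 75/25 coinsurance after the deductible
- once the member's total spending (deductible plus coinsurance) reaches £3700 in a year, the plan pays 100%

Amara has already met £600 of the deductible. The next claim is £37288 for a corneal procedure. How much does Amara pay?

£3100

Deductible still to meet: £800 − £600 = £200.
That leaves £37288 − £200 = £37088 for coinsurance.
Coinsurance: £37088 × 25% = £9272.
That puts the member's cost at £200 + £9272 = £9472 before any cap.
That would bring total out-of-pocket to £10072, past the £3700 cap. The member is capped at £3700 − £600 = £3100 on this claim.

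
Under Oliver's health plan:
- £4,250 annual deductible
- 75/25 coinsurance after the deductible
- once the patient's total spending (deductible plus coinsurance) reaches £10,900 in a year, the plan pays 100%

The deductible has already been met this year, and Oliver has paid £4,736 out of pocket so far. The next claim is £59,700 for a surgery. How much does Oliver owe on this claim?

With the deductible met, the entire £59,700 is subject to coinsurance.
25% of £59,700 = £14,925 falls to the patient.
Year-to-date out-of-pocket would reach £4,736 + £14,925 = £19,661, above the £10,900 maximum, so the patient pays only £10,900 − £4,736 = £6,164.

£6,164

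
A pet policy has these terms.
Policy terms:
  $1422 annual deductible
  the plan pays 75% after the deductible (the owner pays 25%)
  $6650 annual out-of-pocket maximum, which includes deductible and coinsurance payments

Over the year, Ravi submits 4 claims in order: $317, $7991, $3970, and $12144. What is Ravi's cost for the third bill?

$992.50

Claim 1 ($317): entire amount goes to the deductible. Cost to owner: $317. OOP to date $317.
Claim 2 ($7991): $1105 to deductible, leaving $6886; 25% of $6886 = $1721.50. Owner owes $2826.50 (running OOP $3143.50).
Claim 3 ($3970): deductible met; 25% of $3970 = $992.50. Cost to owner: $992.50. OOP to date $4136.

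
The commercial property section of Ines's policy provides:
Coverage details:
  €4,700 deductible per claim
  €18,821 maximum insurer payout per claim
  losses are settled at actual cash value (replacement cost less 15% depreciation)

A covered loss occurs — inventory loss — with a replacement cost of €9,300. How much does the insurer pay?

€3,205

At 15% depreciation, ACV = €9,300 − €1,395 = €7,905.
Subtract the deductible: €7,905 − €4,700 = €3,205.
That's under the €18,821 cap, so the insurer reimburses the full €3,205.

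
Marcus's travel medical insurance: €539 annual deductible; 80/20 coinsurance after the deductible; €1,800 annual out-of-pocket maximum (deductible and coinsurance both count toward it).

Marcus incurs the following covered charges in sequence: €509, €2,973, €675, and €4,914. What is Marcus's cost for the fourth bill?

€537.40

#1 (€509): entire amount goes to the deductible. Traveler owes €509 (running OOP €509).
#2 (€2,973): deductible takes €30, €2,943 remains; 20% of €2,943 = €588.60. Traveler pays €618.60; OOP now €1,127.60.
#3 (€675): deductible met; 20% of €675 = €135. Traveler pays €135; OOP now €1,262.60.
#4 (€4,914): deductible met; 20% of €4,914 = €982.80. That would push OOP to €2,245.40, over the €1,800 cap, so traveler pays €1,800 − €1,262.60 = €537.40.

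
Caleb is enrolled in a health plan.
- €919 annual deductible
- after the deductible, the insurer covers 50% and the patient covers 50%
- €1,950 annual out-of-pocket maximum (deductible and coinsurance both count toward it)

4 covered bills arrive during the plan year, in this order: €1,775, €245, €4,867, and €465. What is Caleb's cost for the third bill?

Claim 1 — €1,775: deductible takes €919, €856 remains; 50% of €856 = €428. Cost to patient: €1,347. OOP to date €1,347.
Claim 2 — €245: 50% coinsurance on €245 = €122.50. Patient pays €122.50; OOP now €1,469.50.
Claim 3 — €4,867: deductible already satisfied, so patient's share is 50% × €4,867 = €2,433.50. That would push OOP to €3,903, over the €1,950 cap, so patient pays €1,950 − €1,469.50 = €480.50.

€480.50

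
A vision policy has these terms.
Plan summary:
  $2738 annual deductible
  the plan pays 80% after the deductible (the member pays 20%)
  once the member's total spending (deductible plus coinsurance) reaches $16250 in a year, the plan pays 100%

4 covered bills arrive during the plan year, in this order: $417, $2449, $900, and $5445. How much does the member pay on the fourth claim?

#1 ($417): all of it applies to the deductible. Cost to member: $417. OOP to date $417.
#2 ($2449): deductible takes $2321, $128 remains; coinsurance $128 × 20% = $25.60. Member pays $2346.60; OOP now $2763.60.
#3 ($900): deductible already satisfied, so member's share is 20% × $900 = $180. Cost to member: $180. OOP to date $2943.60.
#4 ($5445): deductible met; 20% of $5445 = $1089. Cost to member: $1089. OOP to date $4032.60.

$1089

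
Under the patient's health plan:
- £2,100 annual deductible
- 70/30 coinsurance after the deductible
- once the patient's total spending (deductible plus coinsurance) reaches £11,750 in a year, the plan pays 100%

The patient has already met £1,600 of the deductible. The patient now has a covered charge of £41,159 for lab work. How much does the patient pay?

£1,600 of the £2,100 deductible is already met, leaving £500.
After the £500 deductible portion, £41,159 − £500 = £40,659 is subject to coinsurance.
30% of £40,659 = £12,197.70 falls to the patient.
Patient responsibility before any cap: £500 + £12,197.70 = £12,697.70.
Adding £12,697.70 to the £1,600 already spent would give £14,297.70, which exceeds the £11,750 cap; the patient pays just £11,750 − £1,600 = £10,150.

£10,150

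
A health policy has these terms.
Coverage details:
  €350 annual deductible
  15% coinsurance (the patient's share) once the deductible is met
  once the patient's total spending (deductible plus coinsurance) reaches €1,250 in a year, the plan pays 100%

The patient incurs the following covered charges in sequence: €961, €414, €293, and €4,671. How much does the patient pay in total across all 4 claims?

Bill 1, €961: €350 to deductible, leaving €611; 15% of €611 = €91.65. Patient pays €441.65; OOP now €441.65.
Bill 2, €414: deductible already satisfied, so patient's share is 15% × €414 = €62.10. Patient pays €62.10; OOP now €503.75.
Bill 3, €293: deductible already satisfied, so patient's share is 15% × €293 = €43.95. Patient pays €43.95; OOP now €547.70.
Bill 4, €4,671: 15% coinsurance on €4,671 = €700.65. Patient owes €700.65 (running OOP €1,248.35).
Total paid by the patient: €441.65 + €62.10 + €43.95 + €700.65 = €1,248.35.

€1,248.35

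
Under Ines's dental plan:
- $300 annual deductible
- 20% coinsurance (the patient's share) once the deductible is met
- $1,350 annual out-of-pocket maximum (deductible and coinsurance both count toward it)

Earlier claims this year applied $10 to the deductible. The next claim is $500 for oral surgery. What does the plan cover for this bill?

Remaining deductible: $300 − $10 = $290.
That leaves $500 − $290 = $210 for coinsurance.
Patient's 20% share of $210 is $42.
Patient responsibility before any cap: $290 + $42 = $332.
Year-to-date out-of-pocket becomes $10 + $332 = $342, still under the $1,350 maximum, so no cap applies.
The insurer covers the remainder: $500 − $332 = $168.

$168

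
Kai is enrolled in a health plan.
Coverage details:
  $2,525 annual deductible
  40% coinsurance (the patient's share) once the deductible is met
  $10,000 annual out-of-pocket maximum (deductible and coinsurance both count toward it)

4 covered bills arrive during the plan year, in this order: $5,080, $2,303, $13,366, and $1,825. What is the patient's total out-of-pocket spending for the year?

Claim 1 ($5,080): deductible takes $2,525, $2,555 remains; 40% of $2,555 = $1,022. Patient pays $3,547; OOP now $3,547.
Claim 2 ($2,303): deductible already satisfied, so patient's share is 40% × $2,303 = $921.20. Patient owes $921.20 (running OOP $4,468.20).
Claim 3 ($13,366): deductible already satisfied, so patient's share is 40% × $13,366 = $5,346.40. Cost to patient: $5,346.40. OOP to date $9,814.60.
Claim 4 ($1,825): deductible already satisfied, so patient's share is 40% × $1,825 = $730. OOP would hit $10,544.60 > $10,000, so the cap limits the patient to $10,000 − $9,814.60 = $185.40.
Summing the patient's payments: $3,547 + $921.20 + $5,346.40 + $185.40 = $10,000.

$10,000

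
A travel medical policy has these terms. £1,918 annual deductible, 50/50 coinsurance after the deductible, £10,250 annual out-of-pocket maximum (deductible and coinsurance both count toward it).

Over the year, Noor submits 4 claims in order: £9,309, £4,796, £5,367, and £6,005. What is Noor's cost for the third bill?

Claim 1 (£9,309): deductible takes £1,918, £7,391 remains; traveler's 50% is £3,695.50. Traveler pays £5,613.50; OOP now £5,613.50.
Claim 2 (£4,796): 50% coinsurance on £4,796 = £2,398. Cost to traveler: £2,398. OOP to date £8,011.50.
Claim 3 (£5,367): deductible already satisfied, so traveler's share is 50% × £5,367 = £2,683.50. That would push OOP to £10,695, over the £10,250 cap, so traveler pays £10,250 − £8,011.50 = £2,238.50.

£2,238.50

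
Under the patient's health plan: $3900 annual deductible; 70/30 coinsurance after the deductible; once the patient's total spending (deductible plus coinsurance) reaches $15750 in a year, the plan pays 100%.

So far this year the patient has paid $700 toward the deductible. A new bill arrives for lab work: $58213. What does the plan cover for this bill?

$43163

Deductible still to meet: $3900 − $700 = $3200.
That leaves $58213 − $3200 = $55013 for coinsurance.
30% of $55013 = $16503.90 falls to the patient.
That puts the patient's cost at $3200 + $16503.90 = $19703.90 before any cap.
Year-to-date out-of-pocket would reach $700 + $19703.90 = $20403.90, above the $15750 maximum, so the patient pays only $15750 − $700 = $15050.
The plan picks up $58213 − $15050 = $43163.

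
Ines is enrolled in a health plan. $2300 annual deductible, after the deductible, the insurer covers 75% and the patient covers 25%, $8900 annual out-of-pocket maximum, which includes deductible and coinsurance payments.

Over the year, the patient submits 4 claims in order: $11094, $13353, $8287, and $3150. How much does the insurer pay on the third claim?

#1 ($11094): deductible takes $2300, $8794 remains; coinsurance $8794 × 25% = $2198.50. Patient owes $4498.50 (running OOP $4498.50). Plan pays $11094 − $4498.50 = $6595.50.
#2 ($13353): 25% coinsurance on $13353 = $3338.25. Cost to patient: $3338.25. OOP to date $7836.75. Plan pays $13353 − $3338.25 = $10014.75.
#3 ($8287): deductible already satisfied, so patient's share is 25% × $8287 = $2071.75. That would push OOP to $9908.50, over the $8900 cap, so patient pays $8900 − $7836.75 = $1063.25. Insurer: $8287 − $1063.25 = $7223.75.

$7223.75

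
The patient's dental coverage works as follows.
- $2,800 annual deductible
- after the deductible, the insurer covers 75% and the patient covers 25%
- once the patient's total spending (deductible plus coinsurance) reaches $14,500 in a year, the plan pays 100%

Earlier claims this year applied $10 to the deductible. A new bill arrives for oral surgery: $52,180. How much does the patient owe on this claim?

$14,490

Deductible still to meet: $2,800 − $10 = $2,790.
After the $2,790 deductible portion, $52,180 − $2,790 = $49,390 is subject to coinsurance.
Coinsurance: $49,390 × 25% = $12,347.50.
Patient responsibility before any cap: $2,790 + $12,347.50 = $15,137.50.
Year-to-date out-of-pocket would reach $10 + $15,137.50 = $15,147.50, above the $14,500 maximum, so the patient pays only $14,500 − $10 = $14,490.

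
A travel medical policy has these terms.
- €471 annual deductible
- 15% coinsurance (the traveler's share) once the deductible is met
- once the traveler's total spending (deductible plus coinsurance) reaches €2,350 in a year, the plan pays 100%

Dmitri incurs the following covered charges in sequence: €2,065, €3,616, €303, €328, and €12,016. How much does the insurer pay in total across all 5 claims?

€15,978

Claim 1 (€2,065): deductible takes €471, €1,594 remains; coinsurance €1,594 × 15% = €239.10. Traveler pays €710.10; OOP now €710.10. Insurer: €2,065 − €710.10 = €1,354.90.
Claim 2 (€3,616): deductible already satisfied, so traveler's share is 15% × €3,616 = €542.40. Cost to traveler: €542.40. OOP to date €1,252.50. Insurer: €3,616 − €542.40 = €3,073.60.
Claim 3 (€303): deductible already satisfied, so traveler's share is 15% × €303 = €45.45. Traveler pays €45.45; OOP now €1,297.95. Insurer: €303 − €45.45 = €257.55.
Claim 4 (€328): 15% coinsurance on €328 = €49.20. Cost to traveler: €49.20. OOP to date €1,347.15. Insurer: €328 − €49.20 = €278.80.
Claim 5 (€12,016): deductible met; 15% of €12,016 = €1,802.40. That would push OOP to €3,149.55, over the €2,350 cap, so traveler pays €2,350 − €1,347.15 = €1,002.85. Insurer: €12,016 − €1,002.85 = €11,013.15.
Insurer total = bills − traveler's total = €18,328 − €2,350 = €15,978.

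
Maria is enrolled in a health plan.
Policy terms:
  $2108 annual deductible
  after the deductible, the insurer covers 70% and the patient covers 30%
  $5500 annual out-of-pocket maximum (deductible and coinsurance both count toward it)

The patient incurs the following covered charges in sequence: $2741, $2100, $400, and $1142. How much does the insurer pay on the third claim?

Claim 1 — $2741: $2108 finishes the deductible; $633 goes to coinsurance; patient's 30% is $189.90. Patient owes $2297.90 (running OOP $2297.90). Plan pays $2741 − $2297.90 = $443.10.
Claim 2 — $2100: 30% coinsurance on $2100 = $630. Patient pays $630; OOP now $2927.90. Insurer: $2100 − $630 = $1470.
Claim 3 — $400: deductible met; 30% of $400 = $120. Patient owes $120 (running OOP $3047.90). Plan pays $400 − $120 = $280.

$280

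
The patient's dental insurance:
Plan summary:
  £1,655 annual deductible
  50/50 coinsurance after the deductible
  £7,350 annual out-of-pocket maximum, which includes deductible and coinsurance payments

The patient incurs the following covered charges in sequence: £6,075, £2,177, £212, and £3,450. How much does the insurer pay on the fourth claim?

£1,725

Claim 1 — £6,075: deductible takes £1,655, £4,420 remains; patient's 50% is £2,210. Patient owes £3,865 (running OOP £3,865). Insurer: £6,075 − £3,865 = £2,210.
Claim 2 — £2,177: deductible already satisfied, so patient's share is 50% × £2,177 = £1,088.50. Cost to patient: £1,088.50. OOP to date £4,953.50. Insurer: £2,177 − £1,088.50 = £1,088.50.
Claim 3 — £212: deductible met; 50% of £212 = £106. Cost to patient: £106. OOP to date £5,059.50. Insurer: £212 − £106 = £106.
Claim 4 — £3,450: 50% coinsurance on £3,450 = £1,725. Cost to patient: £1,725. OOP to date £6,784.50. Insurer: £3,450 − £1,725 = £1,725.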